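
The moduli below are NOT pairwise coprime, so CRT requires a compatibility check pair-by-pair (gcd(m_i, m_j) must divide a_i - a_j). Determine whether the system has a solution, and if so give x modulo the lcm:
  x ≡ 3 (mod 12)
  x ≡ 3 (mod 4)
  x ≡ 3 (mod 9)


Moduli 12, 4, 9 are not pairwise coprime, so CRT works modulo lcm(m_i) when all pairwise compatibility conditions hold.
Pairwise compatibility: gcd(m_i, m_j) must divide a_i - a_j for every pair.
Merge one congruence at a time:
  Start: x ≡ 3 (mod 12).
  Combine with x ≡ 3 (mod 4): gcd(12, 4) = 4; 3 - 3 = 0, which IS divisible by 4, so compatible.
    Write x = 3 + 12·t and substitute into x ≡ 3 (mod 4): 12·t ≡ 3 − 3 = 0 (mod 4).
    Divide the congruence (and modulus) by g = 4: 3·t ≡ 0 (mod 1).
    Modulo 1 every t works; take t = 0.
    Then x = 3 + 12·0 = 3, valid modulo lcm(12, 4) = 12: x ≡ 3 (mod 12).
  Combine with x ≡ 3 (mod 9): gcd(12, 9) = 3; 3 - 3 = 0, which IS divisible by 3, so compatible.
    Write x = 3 + 12·t and substitute into x ≡ 3 (mod 9): 12·t ≡ 3 − 3 = 0 (mod 9).
    Divide the congruence (and modulus) by g = 3: 4·t ≡ 0 (mod 3).
    Reduce coefficients mod 3: 1·t ≡ 0 (mod 3).
    So t ≡ 0 (mod 3).
    Then x = 3 + 12·0 = 3, valid modulo lcm(12, 9) = 36: x ≡ 3 (mod 36).
Verify: 3 mod 12 = 3, 3 mod 4 = 3, 3 mod 9 = 3.

x ≡ 3 (mod 36).


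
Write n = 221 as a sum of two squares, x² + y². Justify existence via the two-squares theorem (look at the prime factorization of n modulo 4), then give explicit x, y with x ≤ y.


Step 1: Factor n = 221 = 13 · 17.
Step 2: Check the mod-4 condition on each prime factor: 13 ≡ 1 (mod 4), exponent 1; 17 ≡ 1 (mod 4), exponent 1.
All primes ≡ 3 (mod 4) appear to even exponent (or don't appear), so by the two-squares theorem n IS expressible as a sum of two squares.
Step 3: Build a representation. Here n = 13 · 17 is a product of primes ≡ 1 (mod 4). Each prime p ≡ 1 (mod 4) is itself a sum of two squares; find a² by testing p − a² for a perfect square:
  13: 13 − 1² = 12, 13 − 2² = 9 = 3² ⇒ 13 = 2² + 3².
  17: 17 − 1² = 16 = 4² ⇒ 17 = 1² + 4².
  Combine using the Brahmagupta–Fibonacci identity (a² + b²)(c² + d²) = (ac − bd)² + (ad + bc)² = (ac + bd)² + (ad − bc)²:
  13 · 17 = 221: from (2² + 3²)(1² + 4²), take (2·1 − 3·4, 2·4 + 3·1) = (2 − 12, 8 + 3) = (-10, 11); dropping signs (only squares matter) gives (10, 11); check 10² + 11² = 100 + 121 = 221 ✓.
Step 4: Order so x ≤ y and verify: 10² + 11² = 100 + 121 = 221 = n. ✓

n = 221 = 10² + 11² (one valid representation with x ≤ y).


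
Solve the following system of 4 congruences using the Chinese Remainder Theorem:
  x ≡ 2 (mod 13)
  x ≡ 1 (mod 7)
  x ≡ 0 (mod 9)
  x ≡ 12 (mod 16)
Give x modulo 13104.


Product of moduli M = 13 · 7 · 9 · 16 = 13104.
Merge one congruence at a time:
  Start: x ≡ 2 (mod 13).
  Combine with x ≡ 1 (mod 7); new modulus lcm = 91.
    Write x = 2 + 13·t and substitute into x ≡ 1 (mod 7): 13·t ≡ 1 − 2 = -1 (mod 7).
    Reduce coefficients mod 7: 6·t ≡ 6 (mod 7).
    The inverse of 6 mod 7 is 6 (since 6·6 = 36 = 5·7 + 1), so t ≡ 6·6 = 36 ≡ 1 (mod 7).
    Then x = 2 + 13·1 = 15, valid modulo lcm(13, 7) = 91: x ≡ 15 (mod 91).
  Combine with x ≡ 0 (mod 9); new modulus lcm = 819.
    Write x = 15 + 91·t and substitute into x ≡ 0 (mod 9): 91·t ≡ 0 − 15 = -15 (mod 9).
    Reduce coefficients mod 9: 1·t ≡ 3 (mod 9).
    So t ≡ 3 (mod 9).
    Then x = 15 + 91·3 = 288, valid modulo lcm(91, 9) = 819: x ≡ 288 (mod 819).
  Combine with x ≡ 12 (mod 16); new modulus lcm = 13104.
    Write x = 288 + 819·t and substitute into x ≡ 12 (mod 16): 819·t ≡ 12 − 288 = -276 (mod 16).
    Reduce coefficients mod 16: 3·t ≡ 12 (mod 16).
    The inverse of 3 mod 16 is 11 (since 3·11 = 33 = 2·16 + 1), so t ≡ 11·12 = 132 ≡ 4 (mod 16).
    Then x = 288 + 819·4 = 3564, valid modulo lcm(819, 16) = 13104: x ≡ 3564 (mod 13104).
Verify against each original: 3564 mod 13 = 2, 3564 mod 7 = 1, 3564 mod 9 = 0, 3564 mod 16 = 12.

x ≡ 3564 (mod 13104).


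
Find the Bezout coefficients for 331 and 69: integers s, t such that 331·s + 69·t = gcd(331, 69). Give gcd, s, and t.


Euclidean algorithm on (331, 69) — divide until remainder is 0:
  331 = 4 · 69 + 55
  69 = 1 · 55 + 14
  55 = 3 · 14 + 13
  14 = 1 · 13 + 1
  13 = 13 · 1 + 0
gcd(331, 69) = 1.
Track Bezout coefficients alongside the remainders: start with r₀ = 331 = a·1 + b·0 (s = 1, t = 0) and r₁ = 69 = a·0 + b·1 (s = 0, t = 1); each new remainder r_{k+1} = r_{k-1} − q_k·r_k inherits s_{k+1} = s_{k-1} − q_k·s_k, t_{k+1} = t_{k-1} − q_k·t_k, so r_k = a·s_k + b·t_k at every step:
  q = 4: r = 55, s = 1 − 4·0 = 1, t = 0 − 4·1 = -4  (check: 331·1 + 69·(-4) = 55)
  q = 1: r = 14, s = 0 − 1·1 = -1, t = 1 − 1·(-4) = 5  (check: 331·(-1) + 69·5 = 14)
  q = 3: r = 13, s = 1 − 3·(-1) = 4, t = -4 − 3·5 = -19  (check: 331·4 + 69·(-19) = 13)
  q = 1: r = 1, s = -1 − 1·4 = -5, t = 5 − 1·(-19) = 24  (check: 331·(-5) + 69·24 = 1)
The row with r = 1 (the gcd) gives the Bezout coefficients s = -5, t = 24.
Result: 331 · (-5) + 69 · (24) = 1.

gcd(331, 69) = 1; s = -5, t = 24 (check: 331·(-5) + 69·24 = 1).


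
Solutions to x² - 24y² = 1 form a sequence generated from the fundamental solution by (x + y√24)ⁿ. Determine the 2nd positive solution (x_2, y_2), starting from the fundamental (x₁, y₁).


Step 1: Find the fundamental solution (x₁, y₁) of x² - 24y² = 1.
  Expand √24 as a continued fraction. a₀ = ⌊√24⌋ = 4; iterate m_{k+1} = d_k·a_k − m_k, d_{k+1} = (24 − m_{k+1}²)/d_k, a_{k+1} = ⌊(a₀ + m_{k+1})/d_{k+1}⌋ (starting m₀ = 0, d₀ = 1), with convergents p_k = a_k·p_{k-1} + p_{k-2}, q_k = a_k·q_{k-1} + q_{k-2} (p₋₁ = 1, q₋₁ = 0):
  k = 0: a₀ = 4; p₀/q₀ = 4/1; p₀² − 24·q₀² = 16 − 24 = -8.
  k = 1: m = 4, d = 8, a = ⌊(4 + 4)/8⌋ = 1; p/q = (1·4 + 1)/(1·1 + 0) = 5/1; p² − 24·q² = 25 − 24 = 1.
  The first convergent with p² − 24·q² = 1 gives the fundamental solution (x₁, y₁) = (5, 1).
Step 2: Apply the recurrence (x_{n+1}, y_{n+1}) = (x₁x_n + 24y₁y_n, x₁y_n + y₁x_n) repeatedly.
  From (x_1, y_1) = (5, 1): x_2 = 5·5 + 24·1·1 = 49; y_2 = 5·1 + 1·5 = 10.
Step 3: Verify x_2² - 24·y_2² = 2401 - 2400 = 1 (should be 1). ✓

(x_1, y_1) = (5, 1); (x_2, y_2) = (49, 10).


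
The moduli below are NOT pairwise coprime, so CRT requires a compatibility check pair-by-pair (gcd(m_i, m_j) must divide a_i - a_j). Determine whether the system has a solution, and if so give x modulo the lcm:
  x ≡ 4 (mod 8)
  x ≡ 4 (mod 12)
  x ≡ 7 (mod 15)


Moduli 8, 12, 15 are not pairwise coprime, so CRT works modulo lcm(m_i) when all pairwise compatibility conditions hold.
Pairwise compatibility: gcd(m_i, m_j) must divide a_i - a_j for every pair.
Merge one congruence at a time:
  Start: x ≡ 4 (mod 8).
  Combine with x ≡ 4 (mod 12): gcd(8, 12) = 4; 4 - 4 = 0, which IS divisible by 4, so compatible.
    Write x = 4 + 8·t and substitute into x ≡ 4 (mod 12): 8·t ≡ 4 − 4 = 0 (mod 12).
    Divide the congruence (and modulus) by g = 4: 2·t ≡ 0 (mod 3).
    The inverse of 2 mod 3 is 2 (since 2·2 = 4 = 1·3 + 1), so t ≡ 2·0 = 0 ≡ 0 (mod 3).
    Then x = 4 + 8·0 = 4, valid modulo lcm(8, 12) = 24: x ≡ 4 (mod 24).
  Combine with x ≡ 7 (mod 15): gcd(24, 15) = 3; 7 - 4 = 3, which IS divisible by 3, so compatible.
    Write x = 4 + 24·t and substitute into x ≡ 7 (mod 15): 24·t ≡ 7 − 4 = 3 (mod 15).
    Divide the congruence (and modulus) by g = 3: 8·t ≡ 1 (mod 5).
    Reduce coefficients mod 5: 3·t ≡ 1 (mod 5).
    The inverse of 3 mod 5 is 2 (since 3·2 = 6 = 1·5 + 1), so t ≡ 2·1 = 2 ≡ 2 (mod 5).
    Then x = 4 + 24·2 = 52, valid modulo lcm(24, 15) = 120: x ≡ 52 (mod 120).
Verify: 52 mod 8 = 4, 52 mod 12 = 4, 52 mod 15 = 7.

x ≡ 52 (mod 120).


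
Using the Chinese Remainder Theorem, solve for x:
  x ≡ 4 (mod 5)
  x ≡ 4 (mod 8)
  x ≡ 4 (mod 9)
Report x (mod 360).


Moduli 5, 8, 9 are pairwise coprime; by CRT there is a unique solution modulo M = 5 · 8 · 9 = 360.
Solve pairwise, accumulating the modulus:
  Start with x ≡ 4 (mod 5).
  Combine with x ≡ 4 (mod 8): since gcd(5, 8) = 1, we get a unique residue mod 40.
    Write x = 4 + 5·t and substitute into x ≡ 4 (mod 8): 5·t ≡ 4 − 4 = 0 (mod 8).
    The inverse of 5 mod 8 is 5 (since 5·5 = 25 = 3·8 + 1), so t ≡ 5·0 = 0 ≡ 0 (mod 8).
    Then x = 4 + 5·0 = 4, valid modulo lcm(5, 8) = 40: x ≡ 4 (mod 40).
  Combine with x ≡ 4 (mod 9): since gcd(40, 9) = 1, we get a unique residue mod 360.
    Write x = 4 + 40·t and substitute into x ≡ 4 (mod 9): 40·t ≡ 4 − 4 = 0 (mod 9).
    Reduce coefficients mod 9: 4·t ≡ 0 (mod 9).
    The inverse of 4 mod 9 is 7 (since 4·7 = 28 = 3·9 + 1), so t ≡ 7·0 = 0 ≡ 0 (mod 9).
    Then x = 4 + 40·0 = 4, valid modulo lcm(40, 9) = 360: x ≡ 4 (mod 360).
Verify: 4 mod 5 = 4 ✓, 4 mod 8 = 4 ✓, 4 mod 9 = 4 ✓.

x ≡ 4 (mod 360).


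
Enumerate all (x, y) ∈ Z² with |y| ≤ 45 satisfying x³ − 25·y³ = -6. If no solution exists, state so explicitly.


The equation is x³ - 25y³ = -6. For fixed y, x³ = 25·y³ − 6, so a solution requires the RHS to be a perfect cube.
Strategy: iterate y from -45 to 45, compute RHS = 25·y³ − 6, and check whether it is a (positive or negative) perfect cube.
Check small values of y:
  y = 0: RHS = -6 is not a perfect cube.
  y = 1: RHS = 19 is not a perfect cube.
  y = -1: RHS = -31 is not a perfect cube.
  y = 2: RHS = 194 is not a perfect cube.
  y = -2: RHS = -206 is not a perfect cube.
  y = 3: RHS = 669 is not a perfect cube.
  y = -3: RHS = -681 is not a perfect cube.
Continuing the search up to |y| = 45 finds no solutions either.
No (x, y) in the scanned range satisfies the equation.

No integer solutions with |y| ≤ 45.


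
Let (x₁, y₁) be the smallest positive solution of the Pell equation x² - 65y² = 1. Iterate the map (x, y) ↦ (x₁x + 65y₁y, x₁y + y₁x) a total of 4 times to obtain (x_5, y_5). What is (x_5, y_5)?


Step 1: Find the fundamental solution (x₁, y₁) of x² - 65y² = 1.
  Expand √65 as a continued fraction. a₀ = ⌊√65⌋ = 8; iterate m_{k+1} = d_k·a_k − m_k, d_{k+1} = (65 − m_{k+1}²)/d_k, a_{k+1} = ⌊(a₀ + m_{k+1})/d_{k+1}⌋ (starting m₀ = 0, d₀ = 1), with convergents p_k = a_k·p_{k-1} + p_{k-2}, q_k = a_k·q_{k-1} + q_{k-2} (p₋₁ = 1, q₋₁ = 0):
  k = 0: a₀ = 8; p₀/q₀ = 8/1; p₀² − 65·q₀² = 64 − 65 = -1.
  k = 1: m = 8, d = 1, a = ⌊(8 + 8)/1⌋ = 16; p/q = (16·8 + 1)/(16·1 + 0) = 129/16; p² − 65·q² = 16641 − 16640 = 1.
  The first convergent with p² − 65·q² = 1 gives the fundamental solution (x₁, y₁) = (129, 16).
Step 2: Apply the recurrence (x_{n+1}, y_{n+1}) = (x₁x_n + 65y₁y_n, x₁y_n + y₁x_n) repeatedly.
  From (x_1, y_1) = (129, 16): x_2 = 129·129 + 65·16·16 = 33281; y_2 = 129·16 + 16·129 = 4128.
  From (x_2, y_2) = (33281, 4128): x_3 = 129·33281 + 65·16·4128 = 8586369; y_3 = 129·4128 + 16·33281 = 1065008.
  From (x_3, y_3) = (8586369, 1065008): x_4 = 129·8586369 + 65·16·1065008 = 2215249921; y_4 = 129·1065008 + 16·8586369 = 274767936.
  From (x_4, y_4) = (2215249921, 274767936): x_5 = 129·2215249921 + 65·16·274767936 = 571525893249; y_5 = 129·274767936 + 16·2215249921 = 70889062480.
Step 3: Verify x_5² - 65·y_5² = 326641846654067343776001 - 326641846654067343776000 = 1 (should be 1). ✓

(x_1, y_1) = (129, 16); (x_5, y_5) = (571525893249, 70889062480).


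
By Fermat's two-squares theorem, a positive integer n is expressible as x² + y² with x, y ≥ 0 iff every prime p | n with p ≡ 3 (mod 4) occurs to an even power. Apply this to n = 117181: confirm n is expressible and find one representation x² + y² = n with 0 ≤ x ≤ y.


Step 1: Factor n = 117181 = 17 · 61 · 113.
Step 2: Check the mod-4 condition on each prime factor: 17 ≡ 1 (mod 4), exponent 1; 61 ≡ 1 (mod 4), exponent 1; 113 ≡ 1 (mod 4), exponent 1.
All primes ≡ 3 (mod 4) appear to even exponent (or don't appear), so by the two-squares theorem n IS expressible as a sum of two squares.
Step 3: Build a representation. Here n = 17 · 61 · 113 is a product of primes ≡ 1 (mod 4). Each prime p ≡ 1 (mod 4) is itself a sum of two squares; find a² by testing p − a² for a perfect square:
  17: 17 − 1² = 16 = 4² ⇒ 17 = 1² + 4².
  61: 61 − 1² = 60, 61 − 2² = 57, 61 − 3² = 52, 61 − 4² = 45, 61 − 5² = 36 = 6² ⇒ 61 = 5² + 6².
  113: 113 − 1² = 112, 113 − 2² = 109, 113 − 3² = 104, 113 − 4² = 97, 113 − 5² = 88, 113 − 6² = 77, 113 − 7² = 64 = 8² ⇒ 113 = 7² + 8².
  Combine using the Brahmagupta–Fibonacci identity (a² + b²)(c² + d²) = (ac − bd)² + (ad + bc)² = (ac + bd)² + (ad − bc)²:
  17 · 61 = 1037: from (1² + 4²)(5² + 6²), take (1·5 − 4·6, 1·6 + 4·5) = (5 − 24, 6 + 20) = (-19, 26); dropping signs (only squares matter) gives (19, 26); check 19² + 26² = 361 + 676 = 1037 ✓.
  1037 · 113 = 117181: from (19² + 26²)(7² + 8²), take (19·7 − 26·8, 19·8 + 26·7) = (133 − 208, 152 + 182) = (-75, 334); dropping signs (only squares matter) gives (75, 334); check 75² + 334² = 5625 + 111556 = 117181 ✓.
Step 4: Order so x ≤ y and verify: 75² + 334² = 5625 + 111556 = 117181 = n. ✓

n = 117181 = 75² + 334² (one valid representation with x ≤ y).


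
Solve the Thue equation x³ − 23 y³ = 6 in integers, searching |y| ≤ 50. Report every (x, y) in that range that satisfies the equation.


The equation is x³ - 23y³ = 6. For fixed y, x³ = 23·y³ + 6, so a solution requires the RHS to be a perfect cube.
Strategy: iterate y from -50 to 50, compute RHS = 23·y³ + 6, and check whether it is a (positive or negative) perfect cube.
Check small values of y:
  y = 0: RHS = 6 is not a perfect cube.
  y = 1: RHS = 29 is not a perfect cube.
  y = -1: RHS = -17 is not a perfect cube.
  y = 2: RHS = 190 is not a perfect cube.
  y = -2: RHS = -178 is not a perfect cube.
  y = 3: RHS = 627 is not a perfect cube.
  y = -3: RHS = -615 is not a perfect cube.
Continuing the search up to |y| = 50 finds no solutions either.
No (x, y) in the scanned range satisfies the equation.

No integer solutions with |y| ≤ 50.


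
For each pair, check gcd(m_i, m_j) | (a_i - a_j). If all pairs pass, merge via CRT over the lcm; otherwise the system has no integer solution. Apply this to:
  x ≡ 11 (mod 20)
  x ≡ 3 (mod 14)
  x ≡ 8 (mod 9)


Moduli 20, 14, 9 are not pairwise coprime, so CRT works modulo lcm(m_i) when all pairwise compatibility conditions hold.
Pairwise compatibility: gcd(m_i, m_j) must divide a_i - a_j for every pair.
Merge one congruence at a time:
  Start: x ≡ 11 (mod 20).
  Combine with x ≡ 3 (mod 14): gcd(20, 14) = 2; 3 - 11 = -8, which IS divisible by 2, so compatible.
    Write x = 11 + 20·t and substitute into x ≡ 3 (mod 14): 20·t ≡ 3 − 11 = -8 (mod 14).
    Divide the congruence (and modulus) by g = 2: 10·t ≡ -4 (mod 7).
    Reduce coefficients mod 7: 3·t ≡ 3 (mod 7).
    The inverse of 3 mod 7 is 5 (since 3·5 = 15 = 2·7 + 1), so t ≡ 5·3 = 15 ≡ 1 (mod 7).
    Then x = 11 + 20·1 = 31, valid modulo lcm(20, 14) = 140: x ≡ 31 (mod 140).
  Combine with x ≡ 8 (mod 9): gcd(140, 9) = 1; 8 - 31 = -23, which IS divisible by 1, so compatible.
    Write x = 31 + 140·t and substitute into x ≡ 8 (mod 9): 140·t ≡ 8 − 31 = -23 (mod 9).
    Reduce coefficients mod 9: 5·t ≡ 4 (mod 9).
    The inverse of 5 mod 9 is 2 (since 5·2 = 10 = 1·9 + 1), so t ≡ 2·4 = 8 ≡ 8 (mod 9).
    Then x = 31 + 140·8 = 1151, valid modulo lcm(140, 9) = 1260: x ≡ 1151 (mod 1260).
Verify: 1151 mod 20 = 11, 1151 mod 14 = 3, 1151 mod 9 = 8.

x ≡ 1151 (mod 1260).


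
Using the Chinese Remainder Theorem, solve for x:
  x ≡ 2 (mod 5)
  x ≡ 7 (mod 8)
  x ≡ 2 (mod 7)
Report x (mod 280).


Moduli 5, 8, 7 are pairwise coprime; by CRT there is a unique solution modulo M = 5 · 8 · 7 = 280.
Solve pairwise, accumulating the modulus:
  Start with x ≡ 2 (mod 5).
  Combine with x ≡ 7 (mod 8): since gcd(5, 8) = 1, we get a unique residue mod 40.
    Write x = 2 + 5·t and substitute into x ≡ 7 (mod 8): 5·t ≡ 7 − 2 = 5 (mod 8).
    The inverse of 5 mod 8 is 5 (since 5·5 = 25 = 3·8 + 1), so t ≡ 5·5 = 25 ≡ 1 (mod 8).
    Then x = 2 + 5·1 = 7, valid modulo lcm(5, 8) = 40: x ≡ 7 (mod 40).
  Combine with x ≡ 2 (mod 7): since gcd(40, 7) = 1, we get a unique residue mod 280.
    Write x = 7 + 40·t and substitute into x ≡ 2 (mod 7): 40·t ≡ 2 − 7 = -5 (mod 7).
    Reduce coefficients mod 7: 5·t ≡ 2 (mod 7).
    The inverse of 5 mod 7 is 3 (since 5·3 = 15 = 2·7 + 1), so t ≡ 3·2 = 6 ≡ 6 (mod 7).
    Then x = 7 + 40·6 = 247, valid modulo lcm(40, 7) = 280: x ≡ 247 (mod 280).
Verify: 247 mod 5 = 2 ✓, 247 mod 8 = 7 ✓, 247 mod 7 = 2 ✓.

x ≡ 247 (mod 280).


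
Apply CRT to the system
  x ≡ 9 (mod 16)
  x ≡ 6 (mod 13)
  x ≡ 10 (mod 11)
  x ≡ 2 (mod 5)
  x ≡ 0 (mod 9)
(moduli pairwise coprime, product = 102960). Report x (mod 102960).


Product of moduli M = 16 · 13 · 11 · 5 · 9 = 102960.
Merge one congruence at a time:
  Start: x ≡ 9 (mod 16).
  Combine with x ≡ 6 (mod 13); new modulus lcm = 208.
    Write x = 9 + 16·t and substitute into x ≡ 6 (mod 13): 16·t ≡ 6 − 9 = -3 (mod 13).
    Reduce coefficients mod 13: 3·t ≡ 10 (mod 13).
    The inverse of 3 mod 13 is 9 (since 3·9 = 27 = 2·13 + 1), so t ≡ 9·10 = 90 ≡ 12 (mod 13).
    Then x = 9 + 16·12 = 201, valid modulo lcm(16, 13) = 208: x ≡ 201 (mod 208).
  Combine with x ≡ 10 (mod 11); new modulus lcm = 2288.
    Write x = 201 + 208·t and substitute into x ≡ 10 (mod 11): 208·t ≡ 10 − 201 = -191 (mod 11).
    Reduce coefficients mod 11: 10·t ≡ 7 (mod 11).
    The inverse of 10 mod 11 is 10 (since 10·10 = 100 = 9·11 + 1), so t ≡ 10·7 = 70 ≡ 4 (mod 11).
    Then x = 201 + 208·4 = 1033, valid modulo lcm(208, 11) = 2288: x ≡ 1033 (mod 2288).
  Combine with x ≡ 2 (mod 5); new modulus lcm = 11440.
    Write x = 1033 + 2288·t and substitute into x ≡ 2 (mod 5): 2288·t ≡ 2 − 1033 = -1031 (mod 5).
    Reduce coefficients mod 5: 3·t ≡ 4 (mod 5).
    The inverse of 3 mod 5 is 2 (since 3·2 = 6 = 1·5 + 1), so t ≡ 2·4 = 8 ≡ 3 (mod 5).
    Then x = 1033 + 2288·3 = 7897, valid modulo lcm(2288, 5) = 11440: x ≡ 7897 (mod 11440).
  Combine with x ≡ 0 (mod 9); new modulus lcm = 102960.
    Write x = 7897 + 11440·t and substitute into x ≡ 0 (mod 9): 11440·t ≡ 0 − 7897 = -7897 (mod 9).
    Reduce coefficients mod 9: 1·t ≡ 5 (mod 9).
    So t ≡ 5 (mod 9).
    Then x = 7897 + 11440·5 = 65097, valid modulo lcm(11440, 9) = 102960: x ≡ 65097 (mod 102960).
Verify against each original: 65097 mod 16 = 9, 65097 mod 13 = 6, 65097 mod 11 = 10, 65097 mod 5 = 2, 65097 mod 9 = 0.

x ≡ 65097 (mod 102960).


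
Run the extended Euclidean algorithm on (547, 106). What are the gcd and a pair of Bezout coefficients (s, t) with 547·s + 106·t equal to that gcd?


Euclidean algorithm on (547, 106) — divide until remainder is 0:
  547 = 5 · 106 + 17
  106 = 6 · 17 + 4
  17 = 4 · 4 + 1
  4 = 4 · 1 + 0
gcd(547, 106) = 1.
Track Bezout coefficients alongside the remainders: start with r₀ = 547 = a·1 + b·0 (s = 1, t = 0) and r₁ = 106 = a·0 + b·1 (s = 0, t = 1); each new remainder r_{k+1} = r_{k-1} − q_k·r_k inherits s_{k+1} = s_{k-1} − q_k·s_k, t_{k+1} = t_{k-1} − q_k·t_k, so r_k = a·s_k + b·t_k at every step:
  q = 5: r = 17, s = 1 − 5·0 = 1, t = 0 − 5·1 = -5  (check: 547·1 + 106·(-5) = 17)
  q = 6: r = 4, s = 0 − 6·1 = -6, t = 1 − 6·(-5) = 31  (check: 547·(-6) + 106·31 = 4)
  q = 4: r = 1, s = 1 − 4·(-6) = 25, t = -5 − 4·31 = -129  (check: 547·25 + 106·(-129) = 1)
The row with r = 1 (the gcd) gives the Bezout coefficients s = 25, t = -129.
Result: 547 · (25) + 106 · (-129) = 1.

gcd(547, 106) = 1; s = 25, t = -129 (check: 547·25 + 106·(-129) = 1).


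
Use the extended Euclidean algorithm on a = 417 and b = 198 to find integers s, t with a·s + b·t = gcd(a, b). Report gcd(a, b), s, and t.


Euclidean algorithm on (417, 198) — divide until remainder is 0:
  417 = 2 · 198 + 21
  198 = 9 · 21 + 9
  21 = 2 · 9 + 3
  9 = 3 · 3 + 0
gcd(417, 198) = 3.
Track Bezout coefficients alongside the remainders: start with r₀ = 417 = a·1 + b·0 (s = 1, t = 0) and r₁ = 198 = a·0 + b·1 (s = 0, t = 1); each new remainder r_{k+1} = r_{k-1} − q_k·r_k inherits s_{k+1} = s_{k-1} − q_k·s_k, t_{k+1} = t_{k-1} − q_k·t_k, so r_k = a·s_k + b·t_k at every step:
  q = 2: r = 21, s = 1 − 2·0 = 1, t = 0 − 2·1 = -2  (check: 417·1 + 198·(-2) = 21)
  q = 9: r = 9, s = 0 − 9·1 = -9, t = 1 − 9·(-2) = 19  (check: 417·(-9) + 198·19 = 9)
  q = 2: r = 3, s = 1 − 2·(-9) = 19, t = -2 − 2·19 = -40  (check: 417·19 + 198·(-40) = 3)
The row with r = 3 (the gcd) gives the Bezout coefficients s = 19, t = -40.
Result: 417 · (19) + 198 · (-40) = 3.

gcd(417, 198) = 3; s = 19, t = -40 (check: 417·19 + 198·(-40) = 3).


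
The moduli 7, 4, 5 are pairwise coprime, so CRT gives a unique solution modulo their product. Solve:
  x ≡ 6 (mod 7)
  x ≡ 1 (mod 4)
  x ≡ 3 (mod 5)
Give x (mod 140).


Moduli 7, 4, 5 are pairwise coprime; by CRT there is a unique solution modulo M = 7 · 4 · 5 = 140.
Solve pairwise, accumulating the modulus:
  Start with x ≡ 6 (mod 7).
  Combine with x ≡ 1 (mod 4): since gcd(7, 4) = 1, we get a unique residue mod 28.
    Write x = 6 + 7·t and substitute into x ≡ 1 (mod 4): 7·t ≡ 1 − 6 = -5 (mod 4).
    Reduce coefficients mod 4: 3·t ≡ 3 (mod 4).
    The inverse of 3 mod 4 is 3 (since 3·3 = 9 = 2·4 + 1), so t ≡ 3·3 = 9 ≡ 1 (mod 4).
    Then x = 6 + 7·1 = 13, valid modulo lcm(7, 4) = 28: x ≡ 13 (mod 28).
  Combine with x ≡ 3 (mod 5): since gcd(28, 5) = 1, we get a unique residue mod 140.
    Write x = 13 + 28·t and substitute into x ≡ 3 (mod 5): 28·t ≡ 3 − 13 = -10 (mod 5).
    Reduce coefficients mod 5: 3·t ≡ 0 (mod 5).
    The inverse of 3 mod 5 is 2 (since 3·2 = 6 = 1·5 + 1), so t ≡ 2·0 = 0 ≡ 0 (mod 5).
    Then x = 13 + 28·0 = 13, valid modulo lcm(28, 5) = 140: x ≡ 13 (mod 140).
Verify: 13 mod 7 = 6 ✓, 13 mod 4 = 1 ✓, 13 mod 5 = 3 ✓.

x ≡ 13 (mod 140).


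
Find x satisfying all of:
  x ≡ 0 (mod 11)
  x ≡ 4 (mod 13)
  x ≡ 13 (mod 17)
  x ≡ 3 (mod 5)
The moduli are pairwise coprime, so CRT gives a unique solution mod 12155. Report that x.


Product of moduli M = 11 · 13 · 17 · 5 = 12155.
Merge one congruence at a time:
  Start: x ≡ 0 (mod 11).
  Combine with x ≡ 4 (mod 13); new modulus lcm = 143.
    Write x = 0 + 11·t and substitute into x ≡ 4 (mod 13): 11·t ≡ 4 − 0 = 4 (mod 13).
    The inverse of 11 mod 13 is 6 (since 11·6 = 66 = 5·13 + 1), so t ≡ 6·4 = 24 ≡ 11 (mod 13).
    Then x = 0 + 11·11 = 121, valid modulo lcm(11, 13) = 143: x ≡ 121 (mod 143).
  Combine with x ≡ 13 (mod 17); new modulus lcm = 2431.
    Write x = 121 + 143·t and substitute into x ≡ 13 (mod 17): 143·t ≡ 13 − 121 = -108 (mod 17).
    Reduce coefficients mod 17: 7·t ≡ 11 (mod 17).
    The inverse of 7 mod 17 is 5 (since 7·5 = 35 = 2·17 + 1), so t ≡ 5·11 = 55 ≡ 4 (mod 17).
    Then x = 121 + 143·4 = 693, valid modulo lcm(143, 17) = 2431: x ≡ 693 (mod 2431).
  Combine with x ≡ 3 (mod 5); new modulus lcm = 12155.
    Write x = 693 + 2431·t and substitute into x ≡ 3 (mod 5): 2431·t ≡ 3 − 693 = -690 (mod 5).
    Reduce coefficients mod 5: 1·t ≡ 0 (mod 5).
    So t ≡ 0 (mod 5).
    Then x = 693 + 2431·0 = 693, valid modulo lcm(2431, 5) = 12155: x ≡ 693 (mod 12155).
Verify against each original: 693 mod 11 = 0, 693 mod 13 = 4, 693 mod 17 = 13, 693 mod 5 = 3.

x ≡ 693 (mod 12155).


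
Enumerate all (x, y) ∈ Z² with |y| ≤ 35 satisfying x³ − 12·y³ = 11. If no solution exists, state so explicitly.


The equation is x³ - 12y³ = 11. For fixed y, x³ = 12·y³ + 11, so a solution requires the RHS to be a perfect cube.
Strategy: iterate y from -35 to 35, compute RHS = 12·y³ + 11, and check whether it is a (positive or negative) perfect cube.
Check small values of y:
  y = 0: RHS = 11 is not a perfect cube.
  y = 1: RHS = 23 is not a perfect cube.
  y = -1: RHS = -1 = (-1)³ ⇒ x = -1 works.
  y = 2: RHS = 107 is not a perfect cube.
  y = -2: RHS = -85 is not a perfect cube.
  y = 3: RHS = 335 is not a perfect cube.
  y = -3: RHS = -313 is not a perfect cube.
Continuing the search up to |y| = 35 finds no further solutions beyond those listed.
Collected solutions: (-1, -1).

Solutions (with |y| ≤ 35): (-1, -1).


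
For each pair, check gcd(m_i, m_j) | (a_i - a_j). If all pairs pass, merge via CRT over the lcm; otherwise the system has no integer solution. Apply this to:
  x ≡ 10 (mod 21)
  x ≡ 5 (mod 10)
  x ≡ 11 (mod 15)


Moduli 21, 10, 15 are not pairwise coprime, so CRT works modulo lcm(m_i) when all pairwise compatibility conditions hold.
Pairwise compatibility: gcd(m_i, m_j) must divide a_i - a_j for every pair.
Merge one congruence at a time:
  Start: x ≡ 10 (mod 21).
  Combine with x ≡ 5 (mod 10): gcd(21, 10) = 1; 5 - 10 = -5, which IS divisible by 1, so compatible.
    Write x = 10 + 21·t and substitute into x ≡ 5 (mod 10): 21·t ≡ 5 − 10 = -5 (mod 10).
    Reduce coefficients mod 10: 1·t ≡ 5 (mod 10).
    So t ≡ 5 (mod 10).
    Then x = 10 + 21·5 = 115, valid modulo lcm(21, 10) = 210: x ≡ 115 (mod 210).
  Combine with x ≡ 11 (mod 15): gcd(210, 15) = 15, and 11 - 115 = -104 is NOT divisible by 15.
    ⇒ system is inconsistent (no integer solution).

No solution (the system is inconsistent).


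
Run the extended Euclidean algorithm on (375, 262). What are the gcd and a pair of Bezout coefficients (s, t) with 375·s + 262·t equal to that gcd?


Euclidean algorithm on (375, 262) — divide until remainder is 0:
  375 = 1 · 262 + 113
  262 = 2 · 113 + 36
  113 = 3 · 36 + 5
  36 = 7 · 5 + 1
  5 = 5 · 1 + 0
gcd(375, 262) = 1.
Track Bezout coefficients alongside the remainders: start with r₀ = 375 = a·1 + b·0 (s = 1, t = 0) and r₁ = 262 = a·0 + b·1 (s = 0, t = 1); each new remainder r_{k+1} = r_{k-1} − q_k·r_k inherits s_{k+1} = s_{k-1} − q_k·s_k, t_{k+1} = t_{k-1} − q_k·t_k, so r_k = a·s_k + b·t_k at every step:
  q = 1: r = 113, s = 1 − 1·0 = 1, t = 0 − 1·1 = -1  (check: 375·1 + 262·(-1) = 113)
  q = 2: r = 36, s = 0 − 2·1 = -2, t = 1 − 2·(-1) = 3  (check: 375·(-2) + 262·3 = 36)
  q = 3: r = 5, s = 1 − 3·(-2) = 7, t = -1 − 3·3 = -10  (check: 375·7 + 262·(-10) = 5)
  q = 7: r = 1, s = -2 − 7·7 = -51, t = 3 − 7·(-10) = 73  (check: 375·(-51) + 262·73 = 1)
The row with r = 1 (the gcd) gives the Bezout coefficients s = -51, t = 73.
Result: 375 · (-51) + 262 · (73) = 1.

gcd(375, 262) = 1; s = -51, t = 73 (check: 375·(-51) + 262·73 = 1).


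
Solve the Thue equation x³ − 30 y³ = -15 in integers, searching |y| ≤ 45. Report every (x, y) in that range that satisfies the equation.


The equation is x³ - 30y³ = -15. For fixed y, x³ = 30·y³ − 15, so a solution requires the RHS to be a perfect cube.
Strategy: iterate y from -45 to 45, compute RHS = 30·y³ − 15, and check whether it is a (positive or negative) perfect cube.
Check small values of y:
  y = 0: RHS = -15 is not a perfect cube.
  y = 1: RHS = 15 is not a perfect cube.
  y = -1: RHS = -45 is not a perfect cube.
  y = 2: RHS = 225 is not a perfect cube.
  y = -2: RHS = -255 is not a perfect cube.
  y = 3: RHS = 795 is not a perfect cube.
  y = -3: RHS = -825 is not a perfect cube.
Continuing the search up to |y| = 45 finds no solutions either.
No (x, y) in the scanned range satisfies the equation.

No integer solutions with |y| ≤ 45.


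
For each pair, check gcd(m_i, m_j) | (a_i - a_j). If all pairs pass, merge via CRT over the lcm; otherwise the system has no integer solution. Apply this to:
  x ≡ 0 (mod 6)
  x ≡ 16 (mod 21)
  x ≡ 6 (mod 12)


Moduli 6, 21, 12 are not pairwise coprime, so CRT works modulo lcm(m_i) when all pairwise compatibility conditions hold.
Pairwise compatibility: gcd(m_i, m_j) must divide a_i - a_j for every pair.
Merge one congruence at a time:
  Start: x ≡ 0 (mod 6).
  Combine with x ≡ 16 (mod 21): gcd(6, 21) = 3, and 16 - 0 = 16 is NOT divisible by 3.
    ⇒ system is inconsistent (no integer solution).

No solution (the system is inconsistent).


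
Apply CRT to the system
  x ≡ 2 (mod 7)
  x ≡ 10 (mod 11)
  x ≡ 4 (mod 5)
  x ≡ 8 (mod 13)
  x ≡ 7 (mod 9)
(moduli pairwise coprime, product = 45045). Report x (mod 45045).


Product of moduli M = 7 · 11 · 5 · 13 · 9 = 45045.
Merge one congruence at a time:
  Start: x ≡ 2 (mod 7).
  Combine with x ≡ 10 (mod 11); new modulus lcm = 77.
    Write x = 2 + 7·t and substitute into x ≡ 10 (mod 11): 7·t ≡ 10 − 2 = 8 (mod 11).
    The inverse of 7 mod 11 is 8 (since 7·8 = 56 = 5·11 + 1), so t ≡ 8·8 = 64 ≡ 9 (mod 11).
    Then x = 2 + 7·9 = 65, valid modulo lcm(7, 11) = 77: x ≡ 65 (mod 77).
  Combine with x ≡ 4 (mod 5); new modulus lcm = 385.
    Write x = 65 + 77·t and substitute into x ≡ 4 (mod 5): 77·t ≡ 4 − 65 = -61 (mod 5).
    Reduce coefficients mod 5: 2·t ≡ 4 (mod 5).
    The inverse of 2 mod 5 is 3 (since 2·3 = 6 = 1·5 + 1), so t ≡ 3·4 = 12 ≡ 2 (mod 5).
    Then x = 65 + 77·2 = 219, valid modulo lcm(77, 5) = 385: x ≡ 219 (mod 385).
  Combine with x ≡ 8 (mod 13); new modulus lcm = 5005.
    Write x = 219 + 385·t and substitute into x ≡ 8 (mod 13): 385·t ≡ 8 − 219 = -211 (mod 13).
    Reduce coefficients mod 13: 8·t ≡ 10 (mod 13).
    The inverse of 8 mod 13 is 5 (since 8·5 = 40 = 3·13 + 1), so t ≡ 5·10 = 50 ≡ 11 (mod 13).
    Then x = 219 + 385·11 = 4454, valid modulo lcm(385, 13) = 5005: x ≡ 4454 (mod 5005).
  Combine with x ≡ 7 (mod 9); new modulus lcm = 45045.
    Write x = 4454 + 5005·t and substitute into x ≡ 7 (mod 9): 5005·t ≡ 7 − 4454 = -4447 (mod 9).
    Reduce coefficients mod 9: 1·t ≡ 8 (mod 9).
    So t ≡ 8 (mod 9).
    Then x = 4454 + 5005·8 = 44494, valid modulo lcm(5005, 9) = 45045: x ≡ 44494 (mod 45045).
Verify against each original: 44494 mod 7 = 2, 44494 mod 11 = 10, 44494 mod 5 = 4, 44494 mod 13 = 8, 44494 mod 9 = 7.

x ≡ 44494 (mod 45045).


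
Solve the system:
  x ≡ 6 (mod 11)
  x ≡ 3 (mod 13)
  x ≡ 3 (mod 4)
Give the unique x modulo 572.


Moduli 11, 13, 4 are pairwise coprime; by CRT there is a unique solution modulo M = 11 · 13 · 4 = 572.
Solve pairwise, accumulating the modulus:
  Start with x ≡ 6 (mod 11).
  Combine with x ≡ 3 (mod 13): since gcd(11, 13) = 1, we get a unique residue mod 143.
    Write x = 6 + 11·t and substitute into x ≡ 3 (mod 13): 11·t ≡ 3 − 6 = -3 (mod 13).
    Reduce coefficients mod 13: 11·t ≡ 10 (mod 13).
    The inverse of 11 mod 13 is 6 (since 11·6 = 66 = 5·13 + 1), so t ≡ 6·10 = 60 ≡ 8 (mod 13).
    Then x = 6 + 11·8 = 94, valid modulo lcm(11, 13) = 143: x ≡ 94 (mod 143).
  Combine with x ≡ 3 (mod 4): since gcd(143, 4) = 1, we get a unique residue mod 572.
    Write x = 94 + 143·t and substitute into x ≡ 3 (mod 4): 143·t ≡ 3 − 94 = -91 (mod 4).
    Reduce coefficients mod 4: 3·t ≡ 1 (mod 4).
    The inverse of 3 mod 4 is 3 (since 3·3 = 9 = 2·4 + 1), so t ≡ 3·1 = 3 ≡ 3 (mod 4).
    Then x = 94 + 143·3 = 523, valid modulo lcm(143, 4) = 572: x ≡ 523 (mod 572).
Verify: 523 mod 11 = 6 ✓, 523 mod 13 = 3 ✓, 523 mod 4 = 3 ✓.

x ≡ 523 (mod 572).


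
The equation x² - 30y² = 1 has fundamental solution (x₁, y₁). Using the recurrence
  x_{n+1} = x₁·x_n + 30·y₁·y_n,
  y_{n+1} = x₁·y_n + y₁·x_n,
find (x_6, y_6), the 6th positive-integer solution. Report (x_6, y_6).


Step 1: Find the fundamental solution (x₁, y₁) of x² - 30y² = 1.
  Expand √30 as a continued fraction. a₀ = ⌊√30⌋ = 5; iterate m_{k+1} = d_k·a_k − m_k, d_{k+1} = (30 − m_{k+1}²)/d_k, a_{k+1} = ⌊(a₀ + m_{k+1})/d_{k+1}⌋ (starting m₀ = 0, d₀ = 1), with convergents p_k = a_k·p_{k-1} + p_{k-2}, q_k = a_k·q_{k-1} + q_{k-2} (p₋₁ = 1, q₋₁ = 0):
  k = 0: a₀ = 5; p₀/q₀ = 5/1; p₀² − 30·q₀² = 25 − 30 = -5.
  k = 1: m = 5, d = 5, a = ⌊(5 + 5)/5⌋ = 2; p/q = (2·5 + 1)/(2·1 + 0) = 11/2; p² − 30·q² = 121 − 120 = 1.
  The first convergent with p² − 30·q² = 1 gives the fundamental solution (x₁, y₁) = (11, 2).
Step 2: Apply the recurrence (x_{n+1}, y_{n+1}) = (x₁x_n + 30y₁y_n, x₁y_n + y₁x_n) repeatedly.
  From (x_1, y_1) = (11, 2): x_2 = 11·11 + 30·2·2 = 241; y_2 = 11·2 + 2·11 = 44.
  From (x_2, y_2) = (241, 44): x_3 = 11·241 + 30·2·44 = 5291; y_3 = 11·44 + 2·241 = 966.
  From (x_3, y_3) = (5291, 966): x_4 = 11·5291 + 30·2·966 = 116161; y_4 = 11·966 + 2·5291 = 21208.
  From (x_4, y_4) = (116161, 21208): x_5 = 11·116161 + 30·2·21208 = 2550251; y_5 = 11·21208 + 2·116161 = 465610.
  From (x_5, y_5) = (2550251, 465610): x_6 = 11·2550251 + 30·2·465610 = 55989361; y_6 = 11·465610 + 2·2550251 = 10222212.
Step 3: Verify x_6² - 30·y_6² = 3134808545188321 - 3134808545188320 = 1 (should be 1). ✓

(x_1, y_1) = (11, 2); (x_6, y_6) = (55989361, 10222212).


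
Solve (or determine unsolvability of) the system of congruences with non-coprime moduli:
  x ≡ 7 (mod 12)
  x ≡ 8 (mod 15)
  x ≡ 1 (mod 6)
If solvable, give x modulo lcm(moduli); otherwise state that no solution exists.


Moduli 12, 15, 6 are not pairwise coprime, so CRT works modulo lcm(m_i) when all pairwise compatibility conditions hold.
Pairwise compatibility: gcd(m_i, m_j) must divide a_i - a_j for every pair.
Merge one congruence at a time:
  Start: x ≡ 7 (mod 12).
  Combine with x ≡ 8 (mod 15): gcd(12, 15) = 3, and 8 - 7 = 1 is NOT divisible by 3.
    ⇒ system is inconsistent (no integer solution).

No solution (the system is inconsistent).


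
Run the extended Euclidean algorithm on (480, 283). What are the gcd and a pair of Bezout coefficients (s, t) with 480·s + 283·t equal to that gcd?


Euclidean algorithm on (480, 283) — divide until remainder is 0:
  480 = 1 · 283 + 197
  283 = 1 · 197 + 86
  197 = 2 · 86 + 25
  86 = 3 · 25 + 11
  25 = 2 · 11 + 3
  11 = 3 · 3 + 2
  3 = 1 · 2 + 1
  2 = 2 · 1 + 0
gcd(480, 283) = 1.
Track Bezout coefficients alongside the remainders: start with r₀ = 480 = a·1 + b·0 (s = 1, t = 0) and r₁ = 283 = a·0 + b·1 (s = 0, t = 1); each new remainder r_{k+1} = r_{k-1} − q_k·r_k inherits s_{k+1} = s_{k-1} − q_k·s_k, t_{k+1} = t_{k-1} − q_k·t_k, so r_k = a·s_k + b·t_k at every step:
  q = 1: r = 197, s = 1 − 1·0 = 1, t = 0 − 1·1 = -1  (check: 480·1 + 283·(-1) = 197)
  q = 1: r = 86, s = 0 − 1·1 = -1, t = 1 − 1·(-1) = 2  (check: 480·(-1) + 283·2 = 86)
  q = 2: r = 25, s = 1 − 2·(-1) = 3, t = -1 − 2·2 = -5  (check: 480·3 + 283·(-5) = 25)
  q = 3: r = 11, s = -1 − 3·3 = -10, t = 2 − 3·(-5) = 17  (check: 480·(-10) + 283·17 = 11)
  q = 2: r = 3, s = 3 − 2·(-10) = 23, t = -5 − 2·17 = -39  (check: 480·23 + 283·(-39) = 3)
  q = 3: r = 2, s = -10 − 3·23 = -79, t = 17 − 3·(-39) = 134  (check: 480·(-79) + 283·134 = 2)
  q = 1: r = 1, s = 23 − 1·(-79) = 102, t = -39 − 1·134 = -173  (check: 480·102 + 283·(-173) = 1)
The row with r = 1 (the gcd) gives the Bezout coefficients s = 102, t = -173.
Result: 480 · (102) + 283 · (-173) = 1.

gcd(480, 283) = 1; s = 102, t = -173 (check: 480·102 + 283·(-173) = 1).


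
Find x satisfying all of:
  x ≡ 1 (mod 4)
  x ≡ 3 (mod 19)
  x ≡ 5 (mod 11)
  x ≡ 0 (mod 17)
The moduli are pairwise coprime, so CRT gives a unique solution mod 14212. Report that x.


Product of moduli M = 4 · 19 · 11 · 17 = 14212.
Merge one congruence at a time:
  Start: x ≡ 1 (mod 4).
  Combine with x ≡ 3 (mod 19); new modulus lcm = 76.
    Write x = 1 + 4·t and substitute into x ≡ 3 (mod 19): 4·t ≡ 3 − 1 = 2 (mod 19).
    The inverse of 4 mod 19 is 5 (since 4·5 = 20 = 1·19 + 1), so t ≡ 5·2 = 10 ≡ 10 (mod 19).
    Then x = 1 + 4·10 = 41, valid modulo lcm(4, 19) = 76: x ≡ 41 (mod 76).
  Combine with x ≡ 5 (mod 11); new modulus lcm = 836.
    Write x = 41 + 76·t and substitute into x ≡ 5 (mod 11): 76·t ≡ 5 − 41 = -36 (mod 11).
    Reduce coefficients mod 11: 10·t ≡ 8 (mod 11).
    The inverse of 10 mod 11 is 10 (since 10·10 = 100 = 9·11 + 1), so t ≡ 10·8 = 80 ≡ 3 (mod 11).
    Then x = 41 + 76·3 = 269, valid modulo lcm(76, 11) = 836: x ≡ 269 (mod 836).
  Combine with x ≡ 0 (mod 17); new modulus lcm = 14212.
    Write x = 269 + 836·t and substitute into x ≡ 0 (mod 17): 836·t ≡ 0 − 269 = -269 (mod 17).
    Reduce coefficients mod 17: 3·t ≡ 3 (mod 17).
    The inverse of 3 mod 17 is 6 (since 3·6 = 18 = 1·17 + 1), so t ≡ 6·3 = 18 ≡ 1 (mod 17).
    Then x = 269 + 836·1 = 1105, valid modulo lcm(836, 17) = 14212: x ≡ 1105 (mod 14212).
Verify against each original: 1105 mod 4 = 1, 1105 mod 19 = 3, 1105 mod 11 = 5, 1105 mod 17 = 0.

x ≡ 1105 (mod 14212).


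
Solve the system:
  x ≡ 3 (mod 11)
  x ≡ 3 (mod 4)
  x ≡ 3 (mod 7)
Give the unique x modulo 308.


Moduli 11, 4, 7 are pairwise coprime; by CRT there is a unique solution modulo M = 11 · 4 · 7 = 308.
Solve pairwise, accumulating the modulus:
  Start with x ≡ 3 (mod 11).
  Combine with x ≡ 3 (mod 4): since gcd(11, 4) = 1, we get a unique residue mod 44.
    Write x = 3 + 11·t and substitute into x ≡ 3 (mod 4): 11·t ≡ 3 − 3 = 0 (mod 4).
    Reduce coefficients mod 4: 3·t ≡ 0 (mod 4).
    The inverse of 3 mod 4 is 3 (since 3·3 = 9 = 2·4 + 1), so t ≡ 3·0 = 0 ≡ 0 (mod 4).
    Then x = 3 + 11·0 = 3, valid modulo lcm(11, 4) = 44: x ≡ 3 (mod 44).
  Combine with x ≡ 3 (mod 7): since gcd(44, 7) = 1, we get a unique residue mod 308.
    Write x = 3 + 44·t and substitute into x ≡ 3 (mod 7): 44·t ≡ 3 − 3 = 0 (mod 7).
    Reduce coefficients mod 7: 2·t ≡ 0 (mod 7).
    The inverse of 2 mod 7 is 4 (since 2·4 = 8 = 1·7 + 1), so t ≡ 4·0 = 0 ≡ 0 (mod 7).
    Then x = 3 + 44·0 = 3, valid modulo lcm(44, 7) = 308: x ≡ 3 (mod 308).
Verify: 3 mod 11 = 3 ✓, 3 mod 4 = 3 ✓, 3 mod 7 = 3 ✓.

x ≡ 3 (mod 308).


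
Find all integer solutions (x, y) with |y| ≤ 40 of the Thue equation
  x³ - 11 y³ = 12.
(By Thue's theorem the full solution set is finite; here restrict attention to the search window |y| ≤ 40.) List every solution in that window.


The equation is x³ - 11y³ = 12. For fixed y, x³ = 11·y³ + 12, so a solution requires the RHS to be a perfect cube.
Strategy: iterate y from -40 to 40, compute RHS = 11·y³ + 12, and check whether it is a (positive or negative) perfect cube.
Check small values of y:
  y = 0: RHS = 12 is not a perfect cube.
  y = 1: RHS = 23 is not a perfect cube.
  y = -1: RHS = 1 = (1)³ ⇒ x = 1 works.
  y = 2: RHS = 100 is not a perfect cube.
  y = -2: RHS = -76 is not a perfect cube.
  y = 3: RHS = 309 is not a perfect cube.
  y = -3: RHS = -285 is not a perfect cube.
Continuing the search up to |y| = 40 finds no further solutions beyond those listed.
Collected solutions: (1, -1).

Solutions (with |y| ≤ 40): (1, -1).


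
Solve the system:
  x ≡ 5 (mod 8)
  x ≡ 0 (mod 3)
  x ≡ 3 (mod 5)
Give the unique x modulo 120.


Moduli 8, 3, 5 are pairwise coprime; by CRT there is a unique solution modulo M = 8 · 3 · 5 = 120.
Solve pairwise, accumulating the modulus:
  Start with x ≡ 5 (mod 8).
  Combine with x ≡ 0 (mod 3): since gcd(8, 3) = 1, we get a unique residue mod 24.
    Write x = 5 + 8·t and substitute into x ≡ 0 (mod 3): 8·t ≡ 0 − 5 = -5 (mod 3).
    Reduce coefficients mod 3: 2·t ≡ 1 (mod 3).
    The inverse of 2 mod 3 is 2 (since 2·2 = 4 = 1·3 + 1), so t ≡ 2·1 = 2 ≡ 2 (mod 3).
    Then x = 5 + 8·2 = 21, valid modulo lcm(8, 3) = 24: x ≡ 21 (mod 24).
  Combine with x ≡ 3 (mod 5): since gcd(24, 5) = 1, we get a unique residue mod 120.
    Write x = 21 + 24·t and substitute into x ≡ 3 (mod 5): 24·t ≡ 3 − 21 = -18 (mod 5).
    Reduce coefficients mod 5: 4·t ≡ 2 (mod 5).
    The inverse of 4 mod 5 is 4 (since 4·4 = 16 = 3·5 + 1), so t ≡ 4·2 = 8 ≡ 3 (mod 5).
    Then x = 21 + 24·3 = 93, valid modulo lcm(24, 5) = 120: x ≡ 93 (mod 120).
Verify: 93 mod 8 = 5 ✓, 93 mod 3 = 0 ✓, 93 mod 5 = 3 ✓.

x ≡ 93 (mod 120).
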